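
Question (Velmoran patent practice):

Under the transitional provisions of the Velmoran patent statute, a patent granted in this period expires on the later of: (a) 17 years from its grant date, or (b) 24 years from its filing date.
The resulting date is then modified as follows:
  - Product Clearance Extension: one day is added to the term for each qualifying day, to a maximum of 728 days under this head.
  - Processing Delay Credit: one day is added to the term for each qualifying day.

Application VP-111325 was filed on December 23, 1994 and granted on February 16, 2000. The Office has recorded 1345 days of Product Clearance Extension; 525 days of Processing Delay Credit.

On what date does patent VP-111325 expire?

May 29, 2022

(a) grant + 17 years → 16 February 2017.
(b) filing + 24 years → 23 December 2018.
Later of the two: 23 December 2018.
Product Clearance Extension: 1345 days claimed exceeds the 728-day cap, so +728 days → 20 December 2020.
Processing Delay Credit: +525 days → 29 May 2022.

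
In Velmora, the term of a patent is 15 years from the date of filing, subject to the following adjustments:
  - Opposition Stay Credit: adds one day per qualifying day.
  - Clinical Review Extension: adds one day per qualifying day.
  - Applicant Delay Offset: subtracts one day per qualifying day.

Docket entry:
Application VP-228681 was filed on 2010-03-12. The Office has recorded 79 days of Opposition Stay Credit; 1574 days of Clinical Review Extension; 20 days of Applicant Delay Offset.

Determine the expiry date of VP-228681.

Base term: filing date + 15 years → 12 March 2025.
Opposition Stay Credit: +79 days → 30 May 2025.
Clinical Review Extension: +1574 days → 20 September 2029.
Applicant Delay Offset: −20 days → 31 August 2029.

2029-08-31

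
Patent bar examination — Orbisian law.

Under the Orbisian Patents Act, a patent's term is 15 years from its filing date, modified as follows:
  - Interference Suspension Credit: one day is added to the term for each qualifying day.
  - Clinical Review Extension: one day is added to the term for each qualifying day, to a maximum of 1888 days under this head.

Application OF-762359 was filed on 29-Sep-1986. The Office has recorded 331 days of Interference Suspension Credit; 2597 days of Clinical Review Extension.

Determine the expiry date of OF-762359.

Base term: filing date + 15 years → 29 September 2001.
Interference Suspension Credit: +331 days → 26 August 2002.
Clinical Review Extension: 2597 days claimed exceeds the 1888-day cap, so +1888 days → 27 October 2007.

2007-10-27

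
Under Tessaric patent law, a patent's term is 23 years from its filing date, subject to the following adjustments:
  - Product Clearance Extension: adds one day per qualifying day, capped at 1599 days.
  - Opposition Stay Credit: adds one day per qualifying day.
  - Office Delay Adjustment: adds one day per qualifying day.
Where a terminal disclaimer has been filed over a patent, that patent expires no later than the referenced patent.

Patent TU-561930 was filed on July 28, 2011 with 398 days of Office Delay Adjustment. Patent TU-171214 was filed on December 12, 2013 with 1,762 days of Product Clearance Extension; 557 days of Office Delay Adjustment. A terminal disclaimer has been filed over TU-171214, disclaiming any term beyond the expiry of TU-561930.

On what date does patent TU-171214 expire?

2035-08-30

Natural term of TU-171214:
  Base: filing + 23 years → 12 December 2036.
  Product Clearance Extension: 1762 days claimed exceeds the 1599-day cap, so +1599 days → 29 April 2041.
  Office Delay Adjustment: +557 days → 7 November 2042.
Expiry of referenced patent TU-561930:
  Base: filing + 23 years → 28 July 2034.
  Office Delay Adjustment: +398 days → 30 August 2035.
Terminal disclaimer: TU-171214 expires on the earlier of 7 November 2042 and 30 August 2035.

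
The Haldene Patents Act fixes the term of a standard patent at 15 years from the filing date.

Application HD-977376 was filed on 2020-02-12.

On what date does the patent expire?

Filing date + 15 years → 12 February 2035.

February 12, 2035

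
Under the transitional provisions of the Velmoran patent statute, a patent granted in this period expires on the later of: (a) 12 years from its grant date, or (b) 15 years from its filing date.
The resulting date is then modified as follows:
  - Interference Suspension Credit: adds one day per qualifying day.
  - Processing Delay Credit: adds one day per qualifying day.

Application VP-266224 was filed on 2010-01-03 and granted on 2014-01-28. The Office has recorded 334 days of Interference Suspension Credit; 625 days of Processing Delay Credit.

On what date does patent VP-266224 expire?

September 13, 2028

(a) grant + 12 years → 28 January 2026.
(b) filing + 15 years → 3 January 2025.
Later of the two: 28 January 2026.
Interference Suspension Credit: +334 days → 28 December 2026.
Processing Delay Credit: +625 days → 13 September 2028.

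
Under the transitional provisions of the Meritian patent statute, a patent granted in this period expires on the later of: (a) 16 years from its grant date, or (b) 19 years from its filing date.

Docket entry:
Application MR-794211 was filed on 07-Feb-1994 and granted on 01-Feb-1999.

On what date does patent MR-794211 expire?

February 1, 2015

(a) grant + 16 years → 1 February 2015.
(b) filing + 19 years → 7 February 2013.
Later of the two: 1 February 2015.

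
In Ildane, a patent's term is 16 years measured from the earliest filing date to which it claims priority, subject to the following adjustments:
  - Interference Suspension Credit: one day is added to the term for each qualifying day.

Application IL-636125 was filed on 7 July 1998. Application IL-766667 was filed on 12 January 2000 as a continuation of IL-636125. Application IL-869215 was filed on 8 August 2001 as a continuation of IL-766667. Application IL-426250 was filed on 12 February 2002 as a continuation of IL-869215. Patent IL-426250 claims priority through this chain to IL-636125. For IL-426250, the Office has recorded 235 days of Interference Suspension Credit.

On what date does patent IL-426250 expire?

Earliest priority filing: 7 July 1998.
Base term: 7 July 1998 + 16 years → 7 July 2014.
Interference Suspension Credit: +235 days → 27 February 2015.

2015-02-27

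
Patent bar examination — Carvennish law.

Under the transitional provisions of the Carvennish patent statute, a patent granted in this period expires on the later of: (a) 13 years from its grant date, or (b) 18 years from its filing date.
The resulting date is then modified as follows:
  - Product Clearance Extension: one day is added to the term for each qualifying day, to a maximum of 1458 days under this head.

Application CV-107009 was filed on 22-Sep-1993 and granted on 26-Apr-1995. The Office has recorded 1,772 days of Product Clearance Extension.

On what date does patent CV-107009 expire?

2015-09-19

(a) grant + 13 years → 26 April 2008.
(b) filing + 18 years → 22 September 2011.
Later of the two: 22 September 2011.
Product Clearance Extension: 1772 days claimed exceeds the 1458-day cap, so +1458 days → 19 September 2015.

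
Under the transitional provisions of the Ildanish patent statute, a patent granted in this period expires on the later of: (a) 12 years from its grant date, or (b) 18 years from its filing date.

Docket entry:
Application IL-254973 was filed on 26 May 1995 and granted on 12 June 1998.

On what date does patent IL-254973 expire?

2013-05-26

(a) grant + 12 years → 12 June 2010.
(b) filing + 18 years → 26 May 2013.
Later of the two: 26 May 2013.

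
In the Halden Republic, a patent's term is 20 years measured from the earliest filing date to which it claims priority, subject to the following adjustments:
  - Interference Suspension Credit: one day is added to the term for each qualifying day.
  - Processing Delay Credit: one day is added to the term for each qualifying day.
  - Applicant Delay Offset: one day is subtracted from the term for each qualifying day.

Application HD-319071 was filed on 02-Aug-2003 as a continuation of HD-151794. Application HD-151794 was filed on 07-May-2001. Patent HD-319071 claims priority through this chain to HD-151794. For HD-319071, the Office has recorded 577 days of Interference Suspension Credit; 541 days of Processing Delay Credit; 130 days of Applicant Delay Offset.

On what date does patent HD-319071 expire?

Earliest priority filing: 7 May 2001.
Base term: 7 May 2001 + 20 years → 7 May 2021.
Interference Suspension Credit: +577 days → 5 December 2022.
Processing Delay Credit: +541 days → 29 May 2024.
Applicant Delay Offset: −130 days → 20 January 2024.

January 20, 2024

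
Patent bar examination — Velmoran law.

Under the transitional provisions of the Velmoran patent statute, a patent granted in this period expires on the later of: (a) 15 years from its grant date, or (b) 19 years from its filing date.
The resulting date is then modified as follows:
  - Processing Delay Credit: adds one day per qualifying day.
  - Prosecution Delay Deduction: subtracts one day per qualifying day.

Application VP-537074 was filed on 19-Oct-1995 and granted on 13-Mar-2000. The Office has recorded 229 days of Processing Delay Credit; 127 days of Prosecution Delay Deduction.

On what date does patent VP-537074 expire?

(a) grant + 15 years → 13 March 2015.
(b) filing + 19 years → 19 October 2014.
Later of the two: 13 March 2015.
Processing Delay Credit: +229 days → 28 October 2015.
Prosecution Delay Deduction: −127 days → 23 June 2015.

2015-06-23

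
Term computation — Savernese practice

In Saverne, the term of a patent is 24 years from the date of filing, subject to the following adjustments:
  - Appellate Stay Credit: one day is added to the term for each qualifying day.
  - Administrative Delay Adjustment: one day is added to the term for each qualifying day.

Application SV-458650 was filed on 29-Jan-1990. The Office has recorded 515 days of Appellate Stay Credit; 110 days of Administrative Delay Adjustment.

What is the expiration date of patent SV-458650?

2015-10-16

Base term: filing date + 24 years → 29 January 2014.
Appellate Stay Credit: +515 days → 28 June 2015.
Administrative Delay Adjustment: +110 days → 16 October 2015.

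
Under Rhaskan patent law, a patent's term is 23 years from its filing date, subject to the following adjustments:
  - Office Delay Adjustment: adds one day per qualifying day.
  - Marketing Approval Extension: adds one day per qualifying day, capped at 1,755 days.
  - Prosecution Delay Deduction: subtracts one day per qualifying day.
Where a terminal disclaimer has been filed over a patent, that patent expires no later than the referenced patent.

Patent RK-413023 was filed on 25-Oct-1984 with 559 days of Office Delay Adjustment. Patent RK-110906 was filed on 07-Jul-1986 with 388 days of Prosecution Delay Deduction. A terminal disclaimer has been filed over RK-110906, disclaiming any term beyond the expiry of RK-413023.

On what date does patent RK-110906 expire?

2008-06-14

Natural term of RK-110906:
  Base: filing + 23 years → 7 July 2009.
  Prosecution Delay Deduction: −388 days → 14 June 2008.
Expiry of referenced patent RK-413023:
  Base: filing + 23 years → 25 October 2007.
  Office Delay Adjustment: +559 days → 6 May 2009.
Terminal disclaimer: RK-110906 expires on the earlier of 14 June 2008 and 6 May 2009.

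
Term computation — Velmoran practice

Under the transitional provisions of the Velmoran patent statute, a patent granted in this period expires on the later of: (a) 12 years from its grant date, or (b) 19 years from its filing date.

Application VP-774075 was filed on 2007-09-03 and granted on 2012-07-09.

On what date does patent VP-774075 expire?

(a) grant + 12 years → 9 July 2024.
(b) filing + 19 years → 3 September 2026.
Later of the two: 3 September 2026.

2026-09-03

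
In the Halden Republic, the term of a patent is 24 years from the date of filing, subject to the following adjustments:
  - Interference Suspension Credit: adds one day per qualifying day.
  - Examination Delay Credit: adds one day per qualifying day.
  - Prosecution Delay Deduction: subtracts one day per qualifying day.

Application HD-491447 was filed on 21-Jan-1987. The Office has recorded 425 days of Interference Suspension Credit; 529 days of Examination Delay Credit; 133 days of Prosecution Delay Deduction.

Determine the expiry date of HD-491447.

April 21, 2013

Base term: filing date + 24 years → 21 January 2011.
Interference Suspension Credit: +425 days → 21 March 2012.
Examination Delay Credit: +529 days → 1 September 2013.
Prosecution Delay Deduction: −133 days → 21 April 2013.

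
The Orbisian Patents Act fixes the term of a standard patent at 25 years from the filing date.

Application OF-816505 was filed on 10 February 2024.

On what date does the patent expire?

Filing date + 25 years → 10 February 2049.

2049-02-10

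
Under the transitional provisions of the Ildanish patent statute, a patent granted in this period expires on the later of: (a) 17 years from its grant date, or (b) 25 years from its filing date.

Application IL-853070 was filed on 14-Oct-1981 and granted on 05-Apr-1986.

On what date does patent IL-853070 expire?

2006-10-14

(a) grant + 17 years → 5 April 2003.
(b) filing + 25 years → 14 October 2006.
Later of the two: 14 October 2006.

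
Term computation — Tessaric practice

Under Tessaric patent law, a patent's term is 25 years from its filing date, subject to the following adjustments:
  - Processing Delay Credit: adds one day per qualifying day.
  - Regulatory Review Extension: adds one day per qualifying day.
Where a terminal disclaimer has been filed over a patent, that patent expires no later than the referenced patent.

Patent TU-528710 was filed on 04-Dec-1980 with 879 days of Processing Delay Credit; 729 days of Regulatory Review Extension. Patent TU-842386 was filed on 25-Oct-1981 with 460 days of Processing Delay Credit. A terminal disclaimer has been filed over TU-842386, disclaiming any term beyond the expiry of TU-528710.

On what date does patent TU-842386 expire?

2008-01-28

Natural term of TU-842386:
  Base: filing + 25 years → 25 October 2006.
  Processing Delay Credit: +460 days → 28 January 2008.
Expiry of referenced patent TU-528710:
  Base: filing + 25 years → 4 December 2005.
  Processing Delay Credit: +879 days → 1 May 2008.
  Regulatory Review Extension: +729 days → 30 April 2010.
Terminal disclaimer: TU-842386 expires on the earlier of 28 January 2008 and 30 April 2010.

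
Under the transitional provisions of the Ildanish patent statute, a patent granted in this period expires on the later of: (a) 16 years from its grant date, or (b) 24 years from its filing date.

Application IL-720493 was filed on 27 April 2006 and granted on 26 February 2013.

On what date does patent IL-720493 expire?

2030-04-27

(a) grant + 16 years → 26 February 2029.
(b) filing + 24 years → 27 April 2030.
Later of the two: 27 April 2030.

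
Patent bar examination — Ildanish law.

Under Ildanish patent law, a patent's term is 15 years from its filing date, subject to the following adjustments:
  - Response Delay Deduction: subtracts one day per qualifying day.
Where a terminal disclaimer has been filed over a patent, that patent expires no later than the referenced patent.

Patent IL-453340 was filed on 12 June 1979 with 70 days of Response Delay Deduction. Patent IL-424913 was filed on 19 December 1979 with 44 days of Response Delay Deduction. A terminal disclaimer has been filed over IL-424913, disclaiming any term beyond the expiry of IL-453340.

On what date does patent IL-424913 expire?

April 3, 1994

Natural term of IL-424913:
  Base: filing + 15 years → 19 December 1994.
  Response Delay Deduction: −44 days → 5 November 1994.
Expiry of referenced patent IL-453340:
  Base: filing + 15 years → 12 June 1994.
  Response Delay Deduction: −70 days → 3 April 1994.
Terminal disclaimer: IL-424913 expires on the earlier of 5 November 1994 and 3 April 1994.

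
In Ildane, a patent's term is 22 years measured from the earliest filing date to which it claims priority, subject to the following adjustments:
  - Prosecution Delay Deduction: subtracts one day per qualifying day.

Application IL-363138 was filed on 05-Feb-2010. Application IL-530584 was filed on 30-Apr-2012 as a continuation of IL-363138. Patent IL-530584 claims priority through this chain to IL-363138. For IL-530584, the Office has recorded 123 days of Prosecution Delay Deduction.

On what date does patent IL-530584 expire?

October 5, 2031

Earliest priority filing: 5 February 2010.
Base term: 5 February 2010 + 22 years → 5 February 2032.
Prosecution Delay Deduction: −123 days → 5 October 2031.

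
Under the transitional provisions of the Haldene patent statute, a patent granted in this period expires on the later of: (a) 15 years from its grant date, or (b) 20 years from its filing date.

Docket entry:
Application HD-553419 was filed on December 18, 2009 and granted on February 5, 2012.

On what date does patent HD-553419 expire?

(a) grant + 15 years → 5 February 2027.
(b) filing + 20 years → 18 December 2029.
Later of the two: 18 December 2029.

2029-12-18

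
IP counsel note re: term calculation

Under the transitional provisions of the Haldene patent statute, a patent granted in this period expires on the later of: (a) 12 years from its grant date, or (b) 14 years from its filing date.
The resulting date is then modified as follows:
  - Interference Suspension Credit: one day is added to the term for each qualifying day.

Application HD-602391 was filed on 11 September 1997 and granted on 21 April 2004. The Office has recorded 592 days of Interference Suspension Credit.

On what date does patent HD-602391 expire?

(a) grant + 12 years → 21 April 2016.
(b) filing + 14 years → 11 September 2011.
Later of the two: 21 April 2016.
Interference Suspension Credit: +592 days → 4 December 2017.

2017-12-04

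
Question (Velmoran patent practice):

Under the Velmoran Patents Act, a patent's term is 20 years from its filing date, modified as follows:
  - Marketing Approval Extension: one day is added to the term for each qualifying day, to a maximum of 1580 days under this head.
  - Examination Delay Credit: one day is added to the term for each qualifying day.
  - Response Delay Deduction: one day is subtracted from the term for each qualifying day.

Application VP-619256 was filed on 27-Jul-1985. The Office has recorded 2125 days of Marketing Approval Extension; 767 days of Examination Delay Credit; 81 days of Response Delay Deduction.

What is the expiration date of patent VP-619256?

Base term: filing date + 20 years → 27 July 2005.
Marketing Approval Extension: 2125 days claimed exceeds the 1580-day cap, so +1580 days → 23 November 2009.
Examination Delay Credit: +767 days → 30 December 2011.
Response Delay Deduction: −81 days → 10 October 2011.

2011-10-10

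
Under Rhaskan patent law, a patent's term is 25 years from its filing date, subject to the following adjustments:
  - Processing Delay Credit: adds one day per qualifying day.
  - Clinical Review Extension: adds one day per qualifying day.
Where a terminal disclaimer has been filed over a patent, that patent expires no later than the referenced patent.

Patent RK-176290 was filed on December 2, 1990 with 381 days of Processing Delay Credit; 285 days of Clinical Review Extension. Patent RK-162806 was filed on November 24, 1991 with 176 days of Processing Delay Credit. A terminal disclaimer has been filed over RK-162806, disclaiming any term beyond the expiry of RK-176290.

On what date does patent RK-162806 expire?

Natural term of RK-162806:
  Base: filing + 25 years → 24 November 2016.
  Processing Delay Credit: +176 days → 19 May 2017.
Expiry of referenced patent RK-176290:
  Base: filing + 25 years → 2 December 2015.
  Processing Delay Credit: +381 days → 17 December 2016.
  Clinical Review Extension: +285 days → 28 September 2017.
Terminal disclaimer: RK-162806 expires on the earlier of 19 May 2017 and 28 September 2017.

May 19, 2017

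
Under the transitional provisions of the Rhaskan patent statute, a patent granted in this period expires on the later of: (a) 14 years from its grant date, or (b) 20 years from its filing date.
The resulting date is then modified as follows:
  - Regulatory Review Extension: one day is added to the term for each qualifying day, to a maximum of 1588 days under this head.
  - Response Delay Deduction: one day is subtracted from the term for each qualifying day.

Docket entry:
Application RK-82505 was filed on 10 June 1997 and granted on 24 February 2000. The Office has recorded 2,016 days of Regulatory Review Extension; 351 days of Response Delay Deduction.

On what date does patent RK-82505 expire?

October 29, 2020

(a) grant + 14 years → 24 February 2014.
(b) filing + 20 years → 10 June 2017.
Later of the two: 10 June 2017.
Regulatory Review Extension: 2016 days claimed exceeds the 1588-day cap, so +1588 days → 15 October 2021.
Response Delay Deduction: −351 days → 29 October 2020.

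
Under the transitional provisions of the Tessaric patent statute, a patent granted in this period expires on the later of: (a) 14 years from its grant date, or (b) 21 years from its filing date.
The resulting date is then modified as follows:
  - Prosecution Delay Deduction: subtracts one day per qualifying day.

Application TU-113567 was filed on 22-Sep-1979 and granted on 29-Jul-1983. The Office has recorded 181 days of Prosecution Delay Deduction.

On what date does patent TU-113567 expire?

March 25, 2000

(a) grant + 14 years → 29 July 1997.
(b) filing + 21 years → 22 September 2000.
Later of the two: 22 September 2000.
Prosecution Delay Deduction: −181 days → 25 March 2000.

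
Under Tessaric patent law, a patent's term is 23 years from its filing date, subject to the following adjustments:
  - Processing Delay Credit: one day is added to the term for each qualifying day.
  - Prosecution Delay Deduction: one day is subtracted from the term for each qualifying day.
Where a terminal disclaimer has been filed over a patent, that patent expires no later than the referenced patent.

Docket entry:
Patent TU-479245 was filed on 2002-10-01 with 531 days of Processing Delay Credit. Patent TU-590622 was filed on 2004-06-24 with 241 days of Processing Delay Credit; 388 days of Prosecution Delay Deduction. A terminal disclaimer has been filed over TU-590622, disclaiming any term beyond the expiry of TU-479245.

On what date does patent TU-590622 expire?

Natural term of TU-590622:
  Base: filing + 23 years → 24 June 2027.
  Processing Delay Credit: +241 days → 20 February 2028.
  Prosecution Delay Deduction: −388 days → 28 January 2027.
Expiry of referenced patent TU-479245:
  Base: filing + 23 years → 1 October 2025.
  Processing Delay Credit: +531 days → 16 March 2027.
Terminal disclaimer: TU-590622 expires on the earlier of 28 January 2027 and 16 March 2027.

2027-01-28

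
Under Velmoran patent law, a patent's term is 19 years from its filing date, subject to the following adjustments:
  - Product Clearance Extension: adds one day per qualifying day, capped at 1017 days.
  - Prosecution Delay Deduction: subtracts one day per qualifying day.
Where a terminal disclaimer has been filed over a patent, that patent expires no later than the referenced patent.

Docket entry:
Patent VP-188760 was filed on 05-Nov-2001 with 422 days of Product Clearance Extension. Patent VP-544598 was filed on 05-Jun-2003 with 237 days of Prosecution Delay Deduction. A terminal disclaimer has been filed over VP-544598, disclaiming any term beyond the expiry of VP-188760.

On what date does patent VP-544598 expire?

Natural term of VP-544598:
  Base: filing + 19 years → 5 June 2022.
  Prosecution Delay Deduction: −237 days → 11 October 2021.
Expiry of referenced patent VP-188760:
  Base: filing + 19 years → 5 November 2020.
  Product Clearance Extension: 422 days (within the 1017-day cap) → +422 days → 1 January 2022.
Terminal disclaimer: VP-544598 expires on the earlier of 11 October 2021 and 1 January 2022.

October 11, 2021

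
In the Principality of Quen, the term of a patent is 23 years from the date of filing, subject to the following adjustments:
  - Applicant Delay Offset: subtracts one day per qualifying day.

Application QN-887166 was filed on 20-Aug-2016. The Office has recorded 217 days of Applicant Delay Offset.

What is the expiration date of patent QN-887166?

Base term: filing date + 23 years → 20 August 2039.
Applicant Delay Offset: −217 days → 15 January 2039.

January 15, 2039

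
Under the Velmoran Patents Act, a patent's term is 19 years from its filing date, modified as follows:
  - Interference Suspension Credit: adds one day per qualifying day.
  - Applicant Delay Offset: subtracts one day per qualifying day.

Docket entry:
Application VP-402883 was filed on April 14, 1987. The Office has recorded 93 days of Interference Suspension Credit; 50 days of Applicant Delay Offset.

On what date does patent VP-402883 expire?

Base term: filing date + 19 years → 14 April 2006.
Interference Suspension Credit: +93 days → 16 July 2006.
Applicant Delay Offset: −50 days → 27 May 2006.

2006-05-27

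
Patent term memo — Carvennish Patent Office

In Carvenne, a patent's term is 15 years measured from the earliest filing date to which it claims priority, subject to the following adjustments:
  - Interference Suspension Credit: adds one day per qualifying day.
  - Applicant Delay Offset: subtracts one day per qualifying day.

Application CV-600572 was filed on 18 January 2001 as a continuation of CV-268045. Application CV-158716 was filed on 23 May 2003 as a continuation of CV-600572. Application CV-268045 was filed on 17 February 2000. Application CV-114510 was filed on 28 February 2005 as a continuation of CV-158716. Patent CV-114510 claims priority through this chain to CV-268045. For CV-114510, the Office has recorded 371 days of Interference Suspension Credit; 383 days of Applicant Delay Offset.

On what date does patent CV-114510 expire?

February 5, 2015

Earliest priority filing: 17 February 2000.
Base term: 17 February 2000 + 15 years → 17 February 2015.
Interference Suspension Credit: +371 days → 23 February 2016.
Applicant Delay Offset: −383 days → 5 February 2015.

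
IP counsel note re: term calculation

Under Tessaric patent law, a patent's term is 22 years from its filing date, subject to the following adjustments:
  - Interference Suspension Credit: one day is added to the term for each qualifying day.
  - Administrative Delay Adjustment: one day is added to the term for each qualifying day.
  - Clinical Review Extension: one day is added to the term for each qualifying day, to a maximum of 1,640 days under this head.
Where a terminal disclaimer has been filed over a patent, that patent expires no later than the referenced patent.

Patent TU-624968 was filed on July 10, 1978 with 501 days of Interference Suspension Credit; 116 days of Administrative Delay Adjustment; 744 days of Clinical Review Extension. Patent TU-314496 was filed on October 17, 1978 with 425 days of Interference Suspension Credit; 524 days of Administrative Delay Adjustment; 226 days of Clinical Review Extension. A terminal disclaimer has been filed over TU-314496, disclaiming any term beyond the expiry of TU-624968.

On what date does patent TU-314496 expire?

2004-01-05

Natural term of TU-314496:
  Base: filing + 22 years → 17 October 2000.
  Interference Suspension Credit: +425 days → 16 December 2001.
  Administrative Delay Adjustment: +524 days → 24 May 2003.
  Clinical Review Extension: 226 days (within the 1640-day cap) → +226 days → 5 January 2004.
Expiry of referenced patent TU-624968:
  Base: filing + 22 years → 10 July 2000.
  Interference Suspension Credit: +501 days → 23 November 2001.
  Administrative Delay Adjustment: +116 days → 19 March 2002.
  Clinical Review Extension: 744 days (within the 1640-day cap) → +744 days → 1 April 2004.
Terminal disclaimer: TU-314496 expires on the earlier of 5 January 2004 and 1 April 2004.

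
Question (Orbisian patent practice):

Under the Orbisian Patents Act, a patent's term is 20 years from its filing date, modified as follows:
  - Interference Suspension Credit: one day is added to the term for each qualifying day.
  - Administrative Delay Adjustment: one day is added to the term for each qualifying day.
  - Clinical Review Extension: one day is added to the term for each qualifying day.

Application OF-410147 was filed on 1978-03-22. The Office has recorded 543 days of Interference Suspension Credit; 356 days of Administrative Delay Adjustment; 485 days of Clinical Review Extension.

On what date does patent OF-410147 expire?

2002-01-04

Base term: filing date + 20 years → 22 March 1998.
Interference Suspension Credit: +543 days → 16 September 1999.
Administrative Delay Adjustment: +356 days → 6 September 2000.
Clinical Review Extension: +485 days → 4 January 2002.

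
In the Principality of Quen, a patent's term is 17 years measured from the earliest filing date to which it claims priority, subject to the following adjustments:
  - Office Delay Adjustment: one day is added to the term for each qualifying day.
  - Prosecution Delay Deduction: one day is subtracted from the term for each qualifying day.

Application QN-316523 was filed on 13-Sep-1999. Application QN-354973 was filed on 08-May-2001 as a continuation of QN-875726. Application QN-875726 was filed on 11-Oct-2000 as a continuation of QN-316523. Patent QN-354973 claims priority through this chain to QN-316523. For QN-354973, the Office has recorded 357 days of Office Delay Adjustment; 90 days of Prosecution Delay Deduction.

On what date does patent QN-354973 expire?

Earliest priority filing: 13 September 1999.
Base term: 13 September 1999 + 17 years → 13 September 2016.
Office Delay Adjustment: +357 days → 5 September 2017.
Prosecution Delay Deduction: −90 days → 7 June 2017.

2017-06-07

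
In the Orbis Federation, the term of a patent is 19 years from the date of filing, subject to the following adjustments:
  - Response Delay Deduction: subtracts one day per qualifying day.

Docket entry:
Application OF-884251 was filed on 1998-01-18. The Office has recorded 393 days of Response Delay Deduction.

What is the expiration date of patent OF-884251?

2015-12-22

Base term: filing date + 19 years → 18 January 2017.
Response Delay Deduction: −393 days → 22 December 2015.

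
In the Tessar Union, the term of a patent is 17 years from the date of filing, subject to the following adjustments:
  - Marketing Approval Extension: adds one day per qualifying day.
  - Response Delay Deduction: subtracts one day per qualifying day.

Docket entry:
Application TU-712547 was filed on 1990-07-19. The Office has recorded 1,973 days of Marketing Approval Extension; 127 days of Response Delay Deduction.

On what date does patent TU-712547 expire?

2012-08-07

Base term: filing date + 17 years → 19 July 2007.
Marketing Approval Extension: +1973 days → 12 December 2012.
Response Delay Deduction: −127 days → 7 August 2012.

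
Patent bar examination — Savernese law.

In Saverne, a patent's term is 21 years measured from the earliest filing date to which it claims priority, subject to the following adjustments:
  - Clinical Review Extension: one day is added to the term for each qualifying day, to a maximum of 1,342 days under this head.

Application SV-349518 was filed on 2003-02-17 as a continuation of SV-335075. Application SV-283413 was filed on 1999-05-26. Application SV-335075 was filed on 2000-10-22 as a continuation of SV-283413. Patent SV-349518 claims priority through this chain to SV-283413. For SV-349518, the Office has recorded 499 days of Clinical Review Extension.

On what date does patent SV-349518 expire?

2021-10-07

Earliest priority filing: 26 May 1999.
Base term: 26 May 1999 + 21 years → 26 May 2020.
Clinical Review Extension: 499 days (within the 1342-day cap) → +499 days → 7 October 2021.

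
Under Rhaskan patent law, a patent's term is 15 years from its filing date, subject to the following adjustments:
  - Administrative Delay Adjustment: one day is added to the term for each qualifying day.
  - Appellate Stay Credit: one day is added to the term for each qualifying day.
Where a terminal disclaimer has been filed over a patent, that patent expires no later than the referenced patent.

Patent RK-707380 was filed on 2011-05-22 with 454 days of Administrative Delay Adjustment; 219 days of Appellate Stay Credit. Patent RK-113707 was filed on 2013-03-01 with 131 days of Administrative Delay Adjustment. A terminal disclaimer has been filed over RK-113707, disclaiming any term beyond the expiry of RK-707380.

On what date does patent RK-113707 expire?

Natural term of RK-113707:
  Base: filing + 15 years → 1 March 2028.
  Administrative Delay Adjustment: +131 days → 10 July 2028.
Expiry of referenced patent RK-707380:
  Base: filing + 15 years → 22 May 2026.
  Administrative Delay Adjustment: +454 days → 19 August 2027.
  Appellate Stay Credit: +219 days → 25 March 2028.
Terminal disclaimer: RK-113707 expires on the earlier of 10 July 2028 and 25 March 2028.

March 25, 2028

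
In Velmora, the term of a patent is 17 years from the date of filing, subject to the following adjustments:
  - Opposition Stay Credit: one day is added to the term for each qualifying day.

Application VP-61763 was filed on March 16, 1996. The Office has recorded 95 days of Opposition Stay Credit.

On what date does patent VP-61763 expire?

Base term: filing date + 17 years → 16 March 2013.
Opposition Stay Credit: +95 days → 19 June 2013.

2013-06-19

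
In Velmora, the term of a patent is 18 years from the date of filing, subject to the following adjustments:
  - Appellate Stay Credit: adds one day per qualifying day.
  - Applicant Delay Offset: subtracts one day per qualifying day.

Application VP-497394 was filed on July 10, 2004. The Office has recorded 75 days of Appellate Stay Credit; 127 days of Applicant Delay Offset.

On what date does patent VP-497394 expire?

2022-05-19

Base term: filing date + 18 years → 10 July 2022.
Appellate Stay Credit: +75 days → 23 September 2022.
Applicant Delay Offset: −127 days → 19 May 2022.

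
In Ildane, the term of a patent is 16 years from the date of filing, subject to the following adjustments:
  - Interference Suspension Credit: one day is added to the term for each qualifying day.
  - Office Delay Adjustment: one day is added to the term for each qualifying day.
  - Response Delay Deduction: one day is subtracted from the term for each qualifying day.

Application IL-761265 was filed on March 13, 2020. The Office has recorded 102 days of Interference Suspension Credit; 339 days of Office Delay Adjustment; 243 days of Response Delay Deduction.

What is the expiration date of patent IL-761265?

Base term: filing date + 16 years → 13 March 2036.
Interference Suspension Credit: +102 days → 23 June 2036.
Office Delay Adjustment: +339 days → 28 May 2037.
Response Delay Deduction: −243 days → 27 September 2036.

September 27, 2036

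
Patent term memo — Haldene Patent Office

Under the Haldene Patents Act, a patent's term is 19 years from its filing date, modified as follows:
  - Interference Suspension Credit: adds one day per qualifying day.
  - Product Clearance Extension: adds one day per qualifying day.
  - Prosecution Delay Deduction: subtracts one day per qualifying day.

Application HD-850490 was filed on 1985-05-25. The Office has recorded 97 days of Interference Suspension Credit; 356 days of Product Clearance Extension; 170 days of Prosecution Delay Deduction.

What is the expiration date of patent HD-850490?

Base term: filing date + 19 years → 25 May 2004.
Interference Suspension Credit: +97 days → 30 August 2004.
Product Clearance Extension: +356 days → 21 August 2005.
Prosecution Delay Deduction: −170 days → 4 March 2005.

2005-03-04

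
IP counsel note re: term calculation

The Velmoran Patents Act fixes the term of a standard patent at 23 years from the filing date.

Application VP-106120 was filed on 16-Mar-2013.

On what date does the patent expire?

Filing date + 23 years → 16 March 2036.

2036-03-16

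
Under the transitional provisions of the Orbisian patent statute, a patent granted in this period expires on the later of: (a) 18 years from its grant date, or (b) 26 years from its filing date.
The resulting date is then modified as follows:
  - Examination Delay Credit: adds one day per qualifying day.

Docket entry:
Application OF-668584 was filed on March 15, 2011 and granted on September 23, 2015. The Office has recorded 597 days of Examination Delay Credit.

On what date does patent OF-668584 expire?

2038-11-02

(a) grant + 18 years → 23 September 2033.
(b) filing + 26 years → 15 March 2037.
Later of the two: 15 March 2037.
Examination Delay Credit: +597 days → 2 November 2038.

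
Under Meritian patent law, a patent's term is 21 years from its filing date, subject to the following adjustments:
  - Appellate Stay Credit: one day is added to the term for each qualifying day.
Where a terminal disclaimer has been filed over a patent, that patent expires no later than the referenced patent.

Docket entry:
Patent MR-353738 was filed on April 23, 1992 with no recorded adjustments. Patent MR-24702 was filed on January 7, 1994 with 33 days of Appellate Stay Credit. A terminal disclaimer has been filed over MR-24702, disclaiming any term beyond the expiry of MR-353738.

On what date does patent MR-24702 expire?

2013-04-23

Natural term of MR-24702:
  Base: filing + 21 years → 7 January 2015.
  Appellate Stay Credit: +33 days → 9 February 2015.
Expiry of referenced patent MR-353738:
  Base: filing + 21 years → 23 April 2013.
Terminal disclaimer: MR-24702 expires on the earlier of 9 February 2015 and 23 April 2013.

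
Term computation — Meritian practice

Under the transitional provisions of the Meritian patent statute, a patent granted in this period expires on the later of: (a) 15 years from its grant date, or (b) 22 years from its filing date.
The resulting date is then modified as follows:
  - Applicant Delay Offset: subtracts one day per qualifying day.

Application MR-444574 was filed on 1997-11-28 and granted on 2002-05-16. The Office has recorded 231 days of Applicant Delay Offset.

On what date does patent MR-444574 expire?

(a) grant + 15 years → 16 May 2017.
(b) filing + 22 years → 28 November 2019.
Later of the two: 28 November 2019.
Applicant Delay Offset: −231 days → 11 April 2019.

April 11, 2019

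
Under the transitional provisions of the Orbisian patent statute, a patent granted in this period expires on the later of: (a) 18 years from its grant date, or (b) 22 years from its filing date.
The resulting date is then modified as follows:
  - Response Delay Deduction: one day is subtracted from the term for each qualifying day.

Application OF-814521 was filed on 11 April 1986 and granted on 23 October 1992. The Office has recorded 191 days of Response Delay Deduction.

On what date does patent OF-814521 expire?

2010-04-15

(a) grant + 18 years → 23 October 2010.
(b) filing + 22 years → 11 April 2008.
Later of the two: 23 October 2010.
Response Delay Deduction: −191 days → 15 April 2010.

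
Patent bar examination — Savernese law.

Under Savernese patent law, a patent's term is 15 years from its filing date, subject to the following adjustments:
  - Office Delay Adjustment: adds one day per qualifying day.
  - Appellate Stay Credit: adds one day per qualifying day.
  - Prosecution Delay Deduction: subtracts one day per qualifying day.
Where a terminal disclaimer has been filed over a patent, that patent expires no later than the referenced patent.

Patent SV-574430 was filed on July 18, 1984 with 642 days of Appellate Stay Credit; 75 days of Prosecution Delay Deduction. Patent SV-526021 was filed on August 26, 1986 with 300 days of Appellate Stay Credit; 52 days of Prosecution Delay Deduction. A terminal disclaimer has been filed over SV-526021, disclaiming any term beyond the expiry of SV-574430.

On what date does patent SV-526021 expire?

2001-02-04

Natural term of SV-526021:
  Base: filing + 15 years → 26 August 2001.
  Appellate Stay Credit: +300 days → 22 June 2002.
  Prosecution Delay Deduction: −52 days → 1 May 2002.
Expiry of referenced patent SV-574430:
  Base: filing + 15 years → 18 July 1999.
  Appellate Stay Credit: +642 days → 20 April 2001.
  Prosecution Delay Deduction: −75 days → 4 February 2001.
Terminal disclaimer: SV-526021 expires on the earlier of 1 May 2002 and 4 February 2001.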